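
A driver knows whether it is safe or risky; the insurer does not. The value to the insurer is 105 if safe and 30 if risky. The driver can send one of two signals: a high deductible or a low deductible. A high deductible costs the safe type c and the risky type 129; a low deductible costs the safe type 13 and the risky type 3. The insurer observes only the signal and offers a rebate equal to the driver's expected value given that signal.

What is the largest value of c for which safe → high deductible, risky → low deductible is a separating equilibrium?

88

Under separation: high deductible → safe (pays 105); low deductible → risky (pays 30).
Risky: 30 − 3 = 27 ≥ 105 − 129 = -24. Holds regardless of c. ✓
Safe: 105 − c ≥ 30 − 13, so c ≤ 105 − 17 = 88.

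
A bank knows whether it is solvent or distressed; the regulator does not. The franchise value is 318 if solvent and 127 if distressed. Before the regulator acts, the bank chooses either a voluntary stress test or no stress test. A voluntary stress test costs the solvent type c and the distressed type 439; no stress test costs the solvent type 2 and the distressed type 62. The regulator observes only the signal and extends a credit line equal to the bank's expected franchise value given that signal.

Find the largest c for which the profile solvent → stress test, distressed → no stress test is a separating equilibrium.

Under separation: stress test → solvent (pays 318); no stress test → distressed (pays 127).
Distressed: 127 − 62 = 65 ≥ 318 − 439 = -121. Holds regardless of c. ✓
Solvent: 318 − c ≥ 127 − 2, so c ≤ 318 − 125 = 193.

193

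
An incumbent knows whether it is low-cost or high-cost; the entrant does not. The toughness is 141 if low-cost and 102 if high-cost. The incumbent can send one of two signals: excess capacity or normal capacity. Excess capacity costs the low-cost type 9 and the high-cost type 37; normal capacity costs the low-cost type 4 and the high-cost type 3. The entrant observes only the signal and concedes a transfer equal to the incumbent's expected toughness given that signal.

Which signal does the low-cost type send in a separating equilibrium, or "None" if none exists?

Try low-cost → excess capacity, high-cost → normal capacity:
  If types separate, excess capacity earns payment 141 and normal capacity earns 102.
  Low-cost: excess capacity gives 141 − 9 = 132; normal capacity gives 102 − 4 = 98. No deviation. ✓
  High-cost: normal capacity gives 102 − 3 = 99; excess capacity gives 141 − 37 = 104. Would deviate. ✗
Try low-cost → normal capacity, high-cost → excess capacity:
  If types separate, normal capacity earns payment 141 and excess capacity earns 102.
  Low-cost: normal capacity gives 141 − 4 = 137; excess capacity gives 102 − 9 = 93. No deviation. ✓
  High-cost: excess capacity gives 102 − 37 = 65; normal capacity gives 141 − 3 = 138. Would deviate. ✗
Neither assignment is incentive-compatible.

None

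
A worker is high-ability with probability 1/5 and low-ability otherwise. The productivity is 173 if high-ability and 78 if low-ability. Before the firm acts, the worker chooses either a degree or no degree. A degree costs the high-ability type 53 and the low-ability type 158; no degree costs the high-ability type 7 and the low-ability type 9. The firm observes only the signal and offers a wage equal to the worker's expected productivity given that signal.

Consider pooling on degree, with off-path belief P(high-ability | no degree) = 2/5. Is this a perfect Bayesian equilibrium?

No

At the pooled signal (degree) the firm holds the prior 1/5 and pays 1/5·173 + 4/5·78 = 97. Off-path (no degree) belief 2/5 gives 2/5·173 + 3/5·78 = 116.
High-ability: degree gives 97 − 53 = 44; no degree gives 116 − 7 = 109. Deviates. ✗
Low-ability: degree gives 97 − 158 = -61; no degree gives 116 − 9 = 107. Deviates. ✗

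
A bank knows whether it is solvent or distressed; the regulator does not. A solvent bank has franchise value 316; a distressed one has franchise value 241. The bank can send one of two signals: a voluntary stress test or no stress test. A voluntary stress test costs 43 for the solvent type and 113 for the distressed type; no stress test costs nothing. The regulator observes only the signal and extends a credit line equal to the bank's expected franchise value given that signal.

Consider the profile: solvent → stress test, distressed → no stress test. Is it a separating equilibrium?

Under separation the regulator infers type exactly: stress test → solvent (pays 316), no stress test → distressed (pays 241).
Solvent: stress test gives 316 − 43 = 273; no stress test gives 241 − 0 = 241. No deviation. ✓
Distressed: no stress test gives 241 − 0 = 241; stress test gives 316 − 113 = 203. No deviation. ✓
Neither type gains from mimicking the other.

Yes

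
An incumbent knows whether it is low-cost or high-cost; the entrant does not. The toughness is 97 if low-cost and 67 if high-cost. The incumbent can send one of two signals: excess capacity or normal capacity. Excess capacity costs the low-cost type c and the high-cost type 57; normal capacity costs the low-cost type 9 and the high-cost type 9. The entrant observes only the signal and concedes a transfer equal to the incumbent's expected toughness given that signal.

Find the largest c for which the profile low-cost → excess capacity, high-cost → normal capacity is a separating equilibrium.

Under separation: excess capacity → low-cost (pays 97); normal capacity → high-cost (pays 67).
High-cost: 67 − 9 = 58 ≥ 97 − 57 = 40. Holds regardless of c. ✓
Low-cost: 97 − c ≥ 67 − 9, so c ≤ 97 − 58 = 39.

39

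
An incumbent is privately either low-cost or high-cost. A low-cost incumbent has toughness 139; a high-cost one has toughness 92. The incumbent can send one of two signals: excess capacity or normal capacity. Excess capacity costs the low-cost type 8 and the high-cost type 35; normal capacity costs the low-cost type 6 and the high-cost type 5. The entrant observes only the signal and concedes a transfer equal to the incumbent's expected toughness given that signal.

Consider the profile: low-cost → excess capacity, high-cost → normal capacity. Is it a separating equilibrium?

Under separation the entrant infers type exactly: excess capacity → low-cost (pays 139), normal capacity → high-cost (pays 92).
Low-cost: excess capacity gives 139 − 8 = 131; normal capacity gives 92 − 6 = 86. No deviation. ✓
High-cost: normal capacity gives 92 − 5 = 87; excess capacity gives 139 − 35 = 104. Would deviate. ✗

No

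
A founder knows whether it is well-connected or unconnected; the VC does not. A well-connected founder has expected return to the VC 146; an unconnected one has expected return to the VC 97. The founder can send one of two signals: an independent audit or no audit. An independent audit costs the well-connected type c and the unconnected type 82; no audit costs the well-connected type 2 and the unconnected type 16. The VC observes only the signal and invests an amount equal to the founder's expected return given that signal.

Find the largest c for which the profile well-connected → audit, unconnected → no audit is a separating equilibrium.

Under separation: audit → well-connected (pays 146); no audit → unconnected (pays 97).
Unconnected: 97 − 16 = 81 ≥ 146 − 82 = 64. Holds regardless of c. ✓
Well-connected: 146 − c ≥ 97 − 2, so c ≤ 146 − 95 = 51.

51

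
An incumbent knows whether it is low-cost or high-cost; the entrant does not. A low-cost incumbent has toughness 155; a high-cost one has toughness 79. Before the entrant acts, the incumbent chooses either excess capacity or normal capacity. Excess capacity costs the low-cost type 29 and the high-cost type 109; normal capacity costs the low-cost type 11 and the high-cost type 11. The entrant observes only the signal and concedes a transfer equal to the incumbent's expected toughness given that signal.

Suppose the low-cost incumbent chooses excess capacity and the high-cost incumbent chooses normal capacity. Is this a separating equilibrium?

Yes

Under separation the entrant infers type exactly: excess capacity → low-cost (pays 155), normal capacity → high-cost (pays 79).
Low-cost: excess capacity gives 155 − 29 = 126; normal capacity gives 79 − 11 = 68. No deviation. ✓
High-cost: normal capacity gives 79 − 11 = 68; excess capacity gives 155 − 109 = 46. No deviation. ✓
Neither type gains from mimicking the other.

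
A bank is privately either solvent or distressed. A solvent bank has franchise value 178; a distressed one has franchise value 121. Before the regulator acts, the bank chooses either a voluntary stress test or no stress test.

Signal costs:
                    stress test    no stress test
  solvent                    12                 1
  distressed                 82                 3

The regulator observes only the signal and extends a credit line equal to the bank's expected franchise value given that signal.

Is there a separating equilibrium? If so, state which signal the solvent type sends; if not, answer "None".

stress test

Try solvent → stress test, distressed → no stress test:
  If types separate, stress test earns payment 178 and no stress test earns 121.
  Solvent: stress test gives 178 − 12 = 166; no stress test gives 121 − 1 = 120. No deviation. ✓
  Distressed: no stress test gives 121 − 3 = 118; stress test gives 178 − 82 = 96. No deviation. ✓
Both hold — the solvent type sends stress test.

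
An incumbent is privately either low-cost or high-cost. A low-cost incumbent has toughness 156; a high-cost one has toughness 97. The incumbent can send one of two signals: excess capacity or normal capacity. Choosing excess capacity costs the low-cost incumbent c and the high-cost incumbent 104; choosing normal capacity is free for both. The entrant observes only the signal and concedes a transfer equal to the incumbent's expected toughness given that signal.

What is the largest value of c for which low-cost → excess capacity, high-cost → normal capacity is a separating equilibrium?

59

Under separation: excess capacity → low-cost (pays 156); normal capacity → high-cost (pays 97).
High-cost: 97 − 0 = 97 ≥ 156 − 104 = 52. Holds regardless of c. ✓
Low-cost: 156 − c ≥ 97 − 0, so c ≤ 156 − 97 = 59.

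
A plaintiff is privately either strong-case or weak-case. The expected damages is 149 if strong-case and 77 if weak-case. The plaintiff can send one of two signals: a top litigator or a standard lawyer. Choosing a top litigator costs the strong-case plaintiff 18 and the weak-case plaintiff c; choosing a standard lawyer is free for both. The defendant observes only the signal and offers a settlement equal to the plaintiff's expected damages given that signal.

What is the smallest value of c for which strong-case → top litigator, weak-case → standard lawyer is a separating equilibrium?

72

Under separation: top litigator → strong-case (pays 149); standard lawyer → weak-case (pays 77).
Strong-case: 149 − 18 = 131 ≥ 77 − 0 = 77. Holds regardless of c. ✓
Weak-case: 77 − 0 ≥ 149 − c, so c ≥ 149 − 77 = 72.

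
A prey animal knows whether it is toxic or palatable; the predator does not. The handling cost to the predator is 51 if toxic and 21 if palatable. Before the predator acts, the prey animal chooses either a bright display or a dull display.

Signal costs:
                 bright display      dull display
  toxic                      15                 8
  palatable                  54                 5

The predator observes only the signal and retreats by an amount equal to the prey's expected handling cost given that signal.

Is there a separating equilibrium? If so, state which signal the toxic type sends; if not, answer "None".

bright display

Try toxic → bright display, palatable → dull display:
  Under separation the predator infers type exactly: bright display → toxic (pays 51), dull display → palatable (pays 21).
  Toxic: bright display gives 51 − 15 = 36; dull display gives 21 − 8 = 13. No deviation. ✓
  Palatable: dull display gives 21 − 5 = 16; bright display gives 51 − 54 = -3. No deviation. ✓
Both hold — the toxic type sends bright display.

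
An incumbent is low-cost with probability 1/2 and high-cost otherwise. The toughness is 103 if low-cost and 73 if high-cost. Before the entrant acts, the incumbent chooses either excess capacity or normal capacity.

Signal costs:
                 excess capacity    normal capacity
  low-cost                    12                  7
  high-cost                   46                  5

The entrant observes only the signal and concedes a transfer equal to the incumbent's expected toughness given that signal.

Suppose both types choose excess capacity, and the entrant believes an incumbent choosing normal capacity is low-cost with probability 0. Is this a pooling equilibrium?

On the equilibrium path (excess capacity) the entrant holds the prior 1/2 and pays 1/2·103 + 1/2·73 = 88. Off-path (normal capacity) belief 0 gives 0·103 + 1·73 = 73.
Low-cost: excess capacity gives 88 − 12 = 76; normal capacity gives 73 − 7 = 66. Stays. ✓
High-cost: excess capacity gives 88 − 46 = 42; normal capacity gives 73 − 5 = 68. Deviates. ✗

No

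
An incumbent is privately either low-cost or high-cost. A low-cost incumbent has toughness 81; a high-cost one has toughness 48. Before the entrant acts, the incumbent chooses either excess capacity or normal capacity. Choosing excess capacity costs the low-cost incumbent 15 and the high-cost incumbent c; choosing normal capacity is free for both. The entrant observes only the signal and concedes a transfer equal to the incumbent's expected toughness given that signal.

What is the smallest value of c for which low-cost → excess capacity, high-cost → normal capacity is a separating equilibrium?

33

Under separation: excess capacity → low-cost (pays 81); normal capacity → high-cost (pays 48).
Low-cost: 81 − 15 = 66 ≥ 48 − 0 = 48. Holds regardless of c. ✓
High-cost: 48 − 0 ≥ 81 − c, so c ≥ 81 − 48 = 33.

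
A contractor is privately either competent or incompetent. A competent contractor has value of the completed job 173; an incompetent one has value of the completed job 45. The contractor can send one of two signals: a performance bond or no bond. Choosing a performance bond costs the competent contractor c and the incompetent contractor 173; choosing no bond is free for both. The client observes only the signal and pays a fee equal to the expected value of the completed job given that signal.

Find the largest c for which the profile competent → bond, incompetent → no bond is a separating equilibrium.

Under separation: bond → competent (pays 173); no bond → incompetent (pays 45).
Incompetent: 45 − 0 = 45 ≥ 173 − 173 = 0. Holds regardless of c. ✓
Competent: 173 − c ≥ 45 − 0, so c ≤ 173 − 45 = 128.

128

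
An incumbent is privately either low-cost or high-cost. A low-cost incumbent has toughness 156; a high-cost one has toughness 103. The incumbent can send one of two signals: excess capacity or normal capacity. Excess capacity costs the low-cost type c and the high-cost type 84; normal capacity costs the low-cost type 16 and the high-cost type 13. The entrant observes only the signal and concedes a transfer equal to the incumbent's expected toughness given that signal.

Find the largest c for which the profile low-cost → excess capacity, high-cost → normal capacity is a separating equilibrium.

Under separation: excess capacity → low-cost (pays 156); normal capacity → high-cost (pays 103).
High-cost: 103 − 13 = 90 ≥ 156 − 84 = 72. Holds regardless of c. ✓
Low-cost: 156 − c ≥ 103 − 16, so c ≤ 156 − 87 = 69.

69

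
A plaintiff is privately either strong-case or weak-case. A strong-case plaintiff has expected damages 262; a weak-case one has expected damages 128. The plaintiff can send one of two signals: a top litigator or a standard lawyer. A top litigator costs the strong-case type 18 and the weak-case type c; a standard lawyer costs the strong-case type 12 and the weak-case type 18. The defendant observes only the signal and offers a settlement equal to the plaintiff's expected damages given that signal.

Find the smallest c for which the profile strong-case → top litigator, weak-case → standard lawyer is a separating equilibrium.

Under separation: top litigator → strong-case (pays 262); standard lawyer → weak-case (pays 128).
Strong-case: 262 − 18 = 244 ≥ 128 − 12 = 116. Holds regardless of c. ✓
Weak-case: 128 − 18 ≥ 262 − c, so c ≥ 262 − 110 = 152.

152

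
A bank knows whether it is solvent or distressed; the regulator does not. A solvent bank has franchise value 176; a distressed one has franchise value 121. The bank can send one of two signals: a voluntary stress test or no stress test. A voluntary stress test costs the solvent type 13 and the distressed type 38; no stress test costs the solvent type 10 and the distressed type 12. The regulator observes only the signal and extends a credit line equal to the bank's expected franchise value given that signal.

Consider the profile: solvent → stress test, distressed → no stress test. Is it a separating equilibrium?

Under separation the regulator infers type exactly: stress test → solvent (pays 176), no stress test → distressed (pays 121).
Solvent: stress test gives 176 − 13 = 163; no stress test gives 121 − 10 = 111. No deviation. ✓
Distressed: no stress test gives 121 − 12 = 109; stress test gives 176 − 38 = 138. Would deviate. ✗

No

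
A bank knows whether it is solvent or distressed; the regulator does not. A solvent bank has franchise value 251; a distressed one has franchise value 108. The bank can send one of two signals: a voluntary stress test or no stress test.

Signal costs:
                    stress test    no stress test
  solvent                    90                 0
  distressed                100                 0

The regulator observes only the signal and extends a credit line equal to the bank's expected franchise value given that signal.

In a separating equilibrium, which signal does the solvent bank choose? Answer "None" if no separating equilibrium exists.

None

Try solvent → stress test, distressed → no stress test:
  If types separate, stress test earns payment 251 and no stress test earns 108.
  Solvent: stress test gives 251 − 90 = 161; no stress test gives 108 − 0 = 108. No deviation. ✓
  Distressed: no stress test gives 108 − 0 = 108; stress test gives 251 − 100 = 151. Would deviate. ✗
Try solvent → no stress test, distressed → stress test:
  If types separate, no stress test earns payment 251 and stress test earns 108.
  Solvent: no stress test gives 251 − 0 = 251; stress test gives 108 − 90 = 18. No deviation. ✓
  Distressed: stress test gives 108 − 100 = 8; no stress test gives 251 − 0 = 251. Would deviate. ✗
Neither assignment is incentive-compatible.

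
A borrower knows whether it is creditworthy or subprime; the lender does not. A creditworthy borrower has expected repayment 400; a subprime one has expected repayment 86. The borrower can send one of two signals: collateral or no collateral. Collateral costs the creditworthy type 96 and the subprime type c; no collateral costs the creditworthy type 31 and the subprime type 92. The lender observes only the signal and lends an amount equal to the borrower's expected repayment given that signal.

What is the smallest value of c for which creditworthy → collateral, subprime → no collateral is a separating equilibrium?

Under separation: collateral → creditworthy (pays 400); no collateral → subprime (pays 86).
Creditworthy: 400 − 96 = 304 ≥ 86 − 31 = 55. Holds regardless of c. ✓
Subprime: 86 − 92 ≥ 400 − c, so c ≥ 400 − -6 = 406.

406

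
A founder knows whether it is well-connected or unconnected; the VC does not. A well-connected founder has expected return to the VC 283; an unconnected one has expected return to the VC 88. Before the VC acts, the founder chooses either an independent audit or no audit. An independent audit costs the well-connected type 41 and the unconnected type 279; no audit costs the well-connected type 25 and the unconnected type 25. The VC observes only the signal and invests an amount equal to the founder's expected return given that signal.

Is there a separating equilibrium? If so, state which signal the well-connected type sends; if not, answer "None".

audit

Try well-connected → audit, unconnected → no audit:
  If types separate, audit earns payment 283 and no audit earns 88.
  Well-connected: audit gives 283 − 41 = 242; no audit gives 88 − 25 = 63. No deviation. ✓
  Unconnected: no audit gives 88 − 25 = 63; audit gives 283 − 279 = 4. No deviation. ✓
Both hold — the well-connected type sends audit.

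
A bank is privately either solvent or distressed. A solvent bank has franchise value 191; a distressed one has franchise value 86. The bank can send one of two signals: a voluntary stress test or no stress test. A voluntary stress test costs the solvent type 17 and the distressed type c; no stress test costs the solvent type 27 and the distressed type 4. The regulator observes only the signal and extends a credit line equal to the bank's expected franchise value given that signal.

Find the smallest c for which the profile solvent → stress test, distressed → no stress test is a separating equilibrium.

Under separation: stress test → solvent (pays 191); no stress test → distressed (pays 86).
Solvent: 191 − 17 = 174 ≥ 86 − 27 = 59. Holds regardless of c. ✓
Distressed: 86 − 4 ≥ 191 − c, so c ≥ 191 − 82 = 109.

109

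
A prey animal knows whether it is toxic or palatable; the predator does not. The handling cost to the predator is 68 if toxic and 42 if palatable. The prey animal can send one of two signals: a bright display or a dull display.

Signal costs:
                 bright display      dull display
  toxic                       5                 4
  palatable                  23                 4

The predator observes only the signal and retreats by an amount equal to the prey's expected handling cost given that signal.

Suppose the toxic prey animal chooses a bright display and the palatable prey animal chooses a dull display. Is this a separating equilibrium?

No

If types separate, bright display earns payment 68 and dull display earns 42.
Toxic: bright display gives 68 − 5 = 63; dull display gives 42 − 4 = 38. No deviation. ✓
Palatable: dull display gives 42 − 4 = 38; bright display gives 68 − 23 = 45. Would deviate. ✗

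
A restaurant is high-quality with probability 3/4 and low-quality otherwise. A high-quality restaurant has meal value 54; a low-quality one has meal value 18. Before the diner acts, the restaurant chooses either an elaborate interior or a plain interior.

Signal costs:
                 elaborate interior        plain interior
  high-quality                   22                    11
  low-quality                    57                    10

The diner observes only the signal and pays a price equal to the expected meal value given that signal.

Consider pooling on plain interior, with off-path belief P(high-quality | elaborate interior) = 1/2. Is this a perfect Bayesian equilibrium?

At the pooled signal (plain interior) the diner holds the prior 3/4 and pays 3/4·54 + 1/4·18 = 45. Off-path (elaborate interior) belief 1/2 gives 1/2·54 + 1/2·18 = 36.
High-quality: plain interior gives 45 − 11 = 34; elaborate interior gives 36 − 22 = 14. Stays. ✓
Low-quality: plain interior gives 45 − 10 = 35; elaborate interior gives 36 − 57 = -21. Stays. ✓

Yes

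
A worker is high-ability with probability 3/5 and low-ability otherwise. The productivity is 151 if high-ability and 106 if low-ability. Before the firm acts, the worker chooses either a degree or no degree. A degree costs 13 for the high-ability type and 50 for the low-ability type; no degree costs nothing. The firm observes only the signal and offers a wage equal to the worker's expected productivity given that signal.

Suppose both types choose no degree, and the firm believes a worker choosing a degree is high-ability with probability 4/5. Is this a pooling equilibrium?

On the equilibrium path (no degree) the firm holds the prior 3/5 and pays 3/5·151 + 2/5·106 = 133. Off-path (degree) belief 4/5 gives 4/5·151 + 1/5·106 = 142.
High-ability: no degree gives 133 − 0 = 133; degree gives 142 − 13 = 129. Stays. ✓
Low-ability: no degree gives 133 − 0 = 133; degree gives 142 − 50 = 92. Stays. ✓
Beliefs are Bayes-consistent on-path and both types best-respond.

Yes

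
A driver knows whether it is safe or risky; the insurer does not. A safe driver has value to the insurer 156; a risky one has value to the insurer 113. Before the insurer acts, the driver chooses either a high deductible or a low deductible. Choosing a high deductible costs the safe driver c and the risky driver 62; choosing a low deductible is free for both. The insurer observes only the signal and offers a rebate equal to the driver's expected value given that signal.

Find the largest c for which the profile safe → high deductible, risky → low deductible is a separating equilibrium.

Under separation: high deductible → safe (pays 156); low deductible → risky (pays 113).
Risky: 113 − 0 = 113 ≥ 156 − 62 = 94. Holds regardless of c. ✓
Safe: 156 − c ≥ 113 − 0, so c ≤ 156 − 113 = 43.

43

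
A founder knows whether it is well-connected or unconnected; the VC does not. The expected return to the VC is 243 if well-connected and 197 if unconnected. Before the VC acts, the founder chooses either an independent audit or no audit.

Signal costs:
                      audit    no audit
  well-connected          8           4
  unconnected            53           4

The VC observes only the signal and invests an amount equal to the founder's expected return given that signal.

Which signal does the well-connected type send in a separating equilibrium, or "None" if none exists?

audit

Try well-connected → audit, unconnected → no audit:
  Under separation the VC infers type exactly: audit → well-connected (pays 243), no audit → unconnected (pays 197).
  Well-connected: audit gives 243 − 8 = 235; no audit gives 197 − 4 = 193. No deviation. ✓
  Unconnected: no audit gives 197 − 4 = 193; audit gives 243 − 53 = 190. No deviation. ✓
Both hold — the well-connected type sends audit.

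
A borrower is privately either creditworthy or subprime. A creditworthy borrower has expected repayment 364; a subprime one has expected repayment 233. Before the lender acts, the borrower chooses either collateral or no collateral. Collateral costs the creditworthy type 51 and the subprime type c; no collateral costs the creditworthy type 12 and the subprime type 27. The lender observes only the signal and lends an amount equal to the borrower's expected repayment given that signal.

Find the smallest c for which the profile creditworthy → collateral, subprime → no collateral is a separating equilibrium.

158

Under separation: collateral → creditworthy (pays 364); no collateral → subprime (pays 233).
Creditworthy: 364 − 51 = 313 ≥ 233 − 12 = 221. Holds regardless of c. ✓
Subprime: 233 − 27 ≥ 364 − c, so c ≥ 364 − 206 = 158.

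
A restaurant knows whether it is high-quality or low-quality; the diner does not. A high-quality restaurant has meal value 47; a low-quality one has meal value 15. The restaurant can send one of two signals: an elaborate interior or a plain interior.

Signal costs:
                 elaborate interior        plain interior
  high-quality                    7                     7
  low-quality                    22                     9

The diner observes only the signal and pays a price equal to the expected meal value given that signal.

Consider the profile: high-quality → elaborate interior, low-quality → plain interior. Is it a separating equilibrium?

No

If types separate, elaborate interior earns payment 47 and plain interior earns 15.
High-quality: elaborate interior gives 47 − 7 = 40; plain interior gives 15 − 7 = 8. No deviation. ✓
Low-quality: plain interior gives 15 − 9 = 6; elaborate interior gives 47 − 22 = 25. Would deviate. ✗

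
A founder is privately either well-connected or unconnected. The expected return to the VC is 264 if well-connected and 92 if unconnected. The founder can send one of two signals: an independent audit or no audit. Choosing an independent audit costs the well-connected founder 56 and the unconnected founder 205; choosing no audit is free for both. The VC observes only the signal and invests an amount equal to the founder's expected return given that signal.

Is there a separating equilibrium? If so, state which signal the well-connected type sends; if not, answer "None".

Try well-connected → audit, unconnected → no audit:
  Under separation the VC infers type exactly: audit → well-connected (pays 264), no audit → unconnected (pays 92).
  Well-connected: audit gives 264 − 56 = 208; no audit gives 92 − 0 = 92. No deviation. ✓
  Unconnected: no audit gives 92 − 0 = 92; audit gives 264 − 205 = 59. No deviation. ✓
Both hold — the well-connected type sends audit.

audit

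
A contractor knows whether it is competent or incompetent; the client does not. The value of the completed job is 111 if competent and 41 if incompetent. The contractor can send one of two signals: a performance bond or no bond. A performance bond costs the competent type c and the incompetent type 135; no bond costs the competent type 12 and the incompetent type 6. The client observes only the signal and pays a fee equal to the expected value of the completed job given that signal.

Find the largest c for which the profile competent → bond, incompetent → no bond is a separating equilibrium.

Under separation: bond → competent (pays 111); no bond → incompetent (pays 41).
Incompetent: 41 − 6 = 35 ≥ 111 − 135 = -24. Holds regardless of c. ✓
Competent: 111 − c ≥ 41 − 12, so c ≤ 111 − 29 = 82.

82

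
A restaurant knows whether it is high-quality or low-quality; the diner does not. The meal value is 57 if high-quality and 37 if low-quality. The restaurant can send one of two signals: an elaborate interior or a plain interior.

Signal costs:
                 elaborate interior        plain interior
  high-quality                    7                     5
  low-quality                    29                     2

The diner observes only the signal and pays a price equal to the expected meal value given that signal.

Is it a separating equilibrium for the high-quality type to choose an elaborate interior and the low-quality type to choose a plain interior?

Yes

If types separate, elaborate interior earns payment 57 and plain interior earns 37.
High-quality: elaborate interior gives 57 − 7 = 50; plain interior gives 37 − 5 = 32. No deviation. ✓
Low-quality: plain interior gives 37 − 2 = 35; elaborate interior gives 57 − 29 = 28. No deviation. ✓
Both incentive constraints hold.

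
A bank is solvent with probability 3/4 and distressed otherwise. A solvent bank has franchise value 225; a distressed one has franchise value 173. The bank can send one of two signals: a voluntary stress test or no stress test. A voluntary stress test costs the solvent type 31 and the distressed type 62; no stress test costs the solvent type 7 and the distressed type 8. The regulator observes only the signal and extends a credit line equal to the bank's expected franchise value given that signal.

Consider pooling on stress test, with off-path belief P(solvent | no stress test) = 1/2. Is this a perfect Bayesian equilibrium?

At the pooled signal (stress test) the regulator holds the prior 3/4 and pays 3/4·225 + 1/4·173 = 212. Off-path (no stress test) belief 1/2 gives 1/2·225 + 1/2·173 = 199.
Solvent: stress test gives 212 − 31 = 181; no stress test gives 199 − 7 = 192. Deviates. ✗
Distressed: stress test gives 212 − 62 = 150; no stress test gives 199 − 8 = 191. Deviates. ✗

No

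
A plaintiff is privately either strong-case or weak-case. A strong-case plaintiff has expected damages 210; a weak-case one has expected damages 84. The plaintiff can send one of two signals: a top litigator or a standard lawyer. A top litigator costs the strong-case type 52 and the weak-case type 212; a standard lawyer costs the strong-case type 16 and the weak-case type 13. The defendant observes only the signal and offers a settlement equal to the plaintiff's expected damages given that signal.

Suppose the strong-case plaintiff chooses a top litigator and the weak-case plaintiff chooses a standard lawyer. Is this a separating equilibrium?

Under separation the defendant infers type exactly: top litigator → strong-case (pays 210), standard lawyer → weak-case (pays 84).
Strong-case: top litigator gives 210 − 52 = 158; standard lawyer gives 84 − 16 = 68. No deviation. ✓
Weak-case: standard lawyer gives 84 − 13 = 71; top litigator gives 210 − 212 = -2. No deviation. ✓
Neither type gains from mimicking the other.

Yes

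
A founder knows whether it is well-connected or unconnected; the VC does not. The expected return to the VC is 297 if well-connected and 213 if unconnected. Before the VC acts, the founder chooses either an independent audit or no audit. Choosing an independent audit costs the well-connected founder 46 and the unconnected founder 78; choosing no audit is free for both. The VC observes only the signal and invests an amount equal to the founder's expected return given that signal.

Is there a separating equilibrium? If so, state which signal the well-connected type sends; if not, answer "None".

None

Try well-connected → audit, unconnected → no audit:
  If types separate, audit earns payment 297 and no audit earns 213.
  Well-connected: audit gives 297 − 46 = 251; no audit gives 213 − 0 = 213. No deviation. ✓
  Unconnected: no audit gives 213 − 0 = 213; audit gives 297 − 78 = 219. Would deviate. ✗
Try well-connected → no audit, unconnected → audit:
  If types separate, no audit earns payment 297 and audit earns 213.
  Well-connected: no audit gives 297 − 0 = 297; audit gives 213 − 46 = 167. No deviation. ✓
  Unconnected: audit gives 213 − 78 = 135; no audit gives 297 − 0 = 297. Would deviate. ✗
Neither assignment is incentive-compatible.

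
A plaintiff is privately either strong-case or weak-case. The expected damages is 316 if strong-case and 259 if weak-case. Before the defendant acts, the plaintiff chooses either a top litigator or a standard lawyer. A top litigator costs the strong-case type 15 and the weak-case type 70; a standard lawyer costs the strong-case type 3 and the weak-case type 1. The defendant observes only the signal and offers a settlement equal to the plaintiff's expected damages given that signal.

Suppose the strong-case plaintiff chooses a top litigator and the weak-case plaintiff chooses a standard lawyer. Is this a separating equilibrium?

Yes

If types separate, top litigator earns payment 316 and standard lawyer earns 259.
Strong-case: top litigator gives 316 − 15 = 301; standard lawyer gives 259 − 3 = 256. No deviation. ✓
Weak-case: standard lawyer gives 259 − 1 = 258; top litigator gives 316 − 70 = 246. No deviation. ✓
Neither type gains from mimicking the other.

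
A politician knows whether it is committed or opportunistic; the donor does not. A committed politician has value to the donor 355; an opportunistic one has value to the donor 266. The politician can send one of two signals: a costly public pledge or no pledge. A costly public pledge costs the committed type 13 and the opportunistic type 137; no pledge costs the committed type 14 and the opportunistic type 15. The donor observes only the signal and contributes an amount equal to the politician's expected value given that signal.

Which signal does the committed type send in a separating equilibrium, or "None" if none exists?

pledge

Try committed → pledge, opportunistic → no pledge:
  If types separate, pledge earns payment 355 and no pledge earns 266.
  Committed: pledge gives 355 − 13 = 342; no pledge gives 266 − 14 = 252. No deviation. ✓
  Opportunistic: no pledge gives 266 − 15 = 251; pledge gives 355 − 137 = 218. No deviation. ✓
Both hold — the committed type sends pledge.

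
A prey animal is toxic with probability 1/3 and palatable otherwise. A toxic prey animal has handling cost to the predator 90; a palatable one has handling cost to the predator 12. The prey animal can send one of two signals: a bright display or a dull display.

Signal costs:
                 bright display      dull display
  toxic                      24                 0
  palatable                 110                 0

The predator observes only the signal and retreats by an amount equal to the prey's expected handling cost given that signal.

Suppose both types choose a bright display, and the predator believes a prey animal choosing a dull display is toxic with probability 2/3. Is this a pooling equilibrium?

On the equilibrium path (bright display) the predator holds the prior 1/3 and pays 1/3·90 + 2/3·12 = 38. Off-path (dull display) belief 2/3 gives 2/3·90 + 1/3·12 = 64.
Toxic: bright display gives 38 − 24 = 14; dull display gives 64 − 0 = 64. Deviates. ✗
Palatable: bright display gives 38 − 110 = -72; dull display gives 64 − 0 = 64. Deviates. ✗

No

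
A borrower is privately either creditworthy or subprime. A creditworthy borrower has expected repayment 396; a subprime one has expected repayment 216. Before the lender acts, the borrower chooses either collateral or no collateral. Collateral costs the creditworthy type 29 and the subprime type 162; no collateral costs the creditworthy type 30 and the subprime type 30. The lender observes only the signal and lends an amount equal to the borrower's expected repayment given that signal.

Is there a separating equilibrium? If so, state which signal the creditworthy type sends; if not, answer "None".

Try creditworthy → collateral, subprime → no collateral:
  If types separate, collateral earns payment 396 and no collateral earns 216.
  Creditworthy: collateral gives 396 − 29 = 367; no collateral gives 216 − 30 = 186. No deviation. ✓
  Subprime: no collateral gives 216 − 30 = 186; collateral gives 396 − 162 = 234. Would deviate. ✗
Try creditworthy → no collateral, subprime → collateral:
  If types separate, no collateral earns payment 396 and collateral earns 216.
  Creditworthy: no collateral gives 396 − 30 = 366; collateral gives 216 − 29 = 187. No deviation. ✓
  Subprime: collateral gives 216 − 162 = 54; no collateral gives 396 − 30 = 366. Would deviate. ✗
Neither assignment is incentive-compatible.

None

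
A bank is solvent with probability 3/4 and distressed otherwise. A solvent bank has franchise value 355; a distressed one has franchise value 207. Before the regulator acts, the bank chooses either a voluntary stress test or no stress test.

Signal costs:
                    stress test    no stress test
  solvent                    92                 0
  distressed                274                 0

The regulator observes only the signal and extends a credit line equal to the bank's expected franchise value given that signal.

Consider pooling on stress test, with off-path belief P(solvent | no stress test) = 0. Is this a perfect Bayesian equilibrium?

No

On the equilibrium path (stress test) the regulator holds the prior 3/4 and pays 3/4·355 + 1/4·207 = 318. Off-path (no stress test) belief 0 gives 0·355 + 1·207 = 207.
Solvent: stress test gives 318 − 92 = 226; no stress test gives 207 − 0 = 207. Stays. ✓
Distressed: stress test gives 318 − 274 = 44; no stress test gives 207 − 0 = 207. Deviates. ✗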